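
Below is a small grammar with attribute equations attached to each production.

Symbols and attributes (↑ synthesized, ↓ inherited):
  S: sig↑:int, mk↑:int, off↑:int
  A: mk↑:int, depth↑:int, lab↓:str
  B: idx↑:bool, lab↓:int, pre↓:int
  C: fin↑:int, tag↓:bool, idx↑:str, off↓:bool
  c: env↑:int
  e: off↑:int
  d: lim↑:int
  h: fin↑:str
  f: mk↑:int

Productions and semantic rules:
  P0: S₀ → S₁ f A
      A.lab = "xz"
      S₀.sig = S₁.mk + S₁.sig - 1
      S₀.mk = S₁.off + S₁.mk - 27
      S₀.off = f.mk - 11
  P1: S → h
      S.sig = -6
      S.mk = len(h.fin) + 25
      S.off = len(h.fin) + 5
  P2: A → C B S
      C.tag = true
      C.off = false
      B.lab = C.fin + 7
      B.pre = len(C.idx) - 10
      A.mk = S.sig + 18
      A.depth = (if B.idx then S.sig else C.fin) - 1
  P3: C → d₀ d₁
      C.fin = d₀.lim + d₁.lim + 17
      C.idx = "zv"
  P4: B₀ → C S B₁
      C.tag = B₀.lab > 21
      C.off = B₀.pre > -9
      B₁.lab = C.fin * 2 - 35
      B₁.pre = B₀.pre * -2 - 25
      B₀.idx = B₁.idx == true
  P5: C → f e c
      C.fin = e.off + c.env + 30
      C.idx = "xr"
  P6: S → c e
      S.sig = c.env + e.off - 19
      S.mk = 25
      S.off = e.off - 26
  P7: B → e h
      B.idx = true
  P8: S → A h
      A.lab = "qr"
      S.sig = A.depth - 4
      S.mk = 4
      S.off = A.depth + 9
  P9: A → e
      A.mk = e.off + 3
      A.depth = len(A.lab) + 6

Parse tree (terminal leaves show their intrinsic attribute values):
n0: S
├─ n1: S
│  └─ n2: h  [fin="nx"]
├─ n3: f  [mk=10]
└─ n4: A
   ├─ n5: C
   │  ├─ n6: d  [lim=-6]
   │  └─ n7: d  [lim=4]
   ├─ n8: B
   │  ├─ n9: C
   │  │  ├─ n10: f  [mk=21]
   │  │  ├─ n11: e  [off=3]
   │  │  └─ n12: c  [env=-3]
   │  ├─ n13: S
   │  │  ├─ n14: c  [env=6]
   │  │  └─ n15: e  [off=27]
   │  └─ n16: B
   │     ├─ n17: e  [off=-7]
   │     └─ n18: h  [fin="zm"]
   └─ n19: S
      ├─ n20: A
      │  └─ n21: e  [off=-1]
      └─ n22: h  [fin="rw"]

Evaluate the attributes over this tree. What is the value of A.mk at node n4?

1. n2.fin = "nx"  [terminal]
2. n1.sig = -6  [-6]
3. n1.mk = 27  [len(h.fin) + 25]
4. n1.off = 7  [len(h.fin) + 5]
5. n3.mk = 10  [terminal]
6. n4.lab = "xz"  ["xz"]
7. n5.tag = true  [true]
8. n5.off = false  [false]
9. n6.lim = -6  [terminal]
10. n7.lim = 4  [terminal]
11. n5.fin = 15  [d₀.lim + d₁.lim + 17]
12. n5.idx = "zv"  ["zv"]
13. n8.lab = 22  [C.fin + 7]
14. n8.pre = -8  [len(C.idx) - 10]
15. n9.tag = true  [B₀.lab > 21]
16. n9.off = true  [B₀.pre > -9]
17. n10.mk = 21  [terminal]
18. n11.off = 3  [terminal]
19. n12.env = -3  [terminal]
20. n9.fin = 30  [e.off + c.env + 30]
21. n9.idx = "xr"  ["xr"]
22. n14.env = 6  [terminal]
23. n15.off = 27  [terminal]
24. n13.sig = 14  [c.env + e.off - 19]
25. n13.mk = 25  [25]
26. n13.off = 1  [e.off - 26]
27. n16.lab = 25  [C.fin * 2 - 35]
28. n16.pre = -9  [B₀.pre * -2 - 25]
29. n17.off = -7  [terminal]
30. n18.fin = "zm"  [terminal]
31. n16.idx = true  [true]
32. n8.idx = true  [B₁.idx == true]
33. n20.lab = "qr"  ["qr"]
34. n21.off = -1  [terminal]
35. n20.mk = 2  [e.off + 3]
36. n20.depth = 8  [len(A.lab) + 6]
37. n22.fin = "rw"  [terminal]
38. n19.sig = 4  [A.depth - 4]
39. n19.mk = 4  [4]
40. n19.off = 17  [A.depth + 9]
41. n4.mk = 22  [S.sig + 18]
42. n4.depth = 3  [(if B.idx then S.sig else C.fin) - 1]
43. n0.sig = 20  [S₁.mk + S₁.sig - 1]
44. n0.mk = 7  [S₁.off + S₁.mk - 27]
45. n0.off = -1  [f.mk - 11]

22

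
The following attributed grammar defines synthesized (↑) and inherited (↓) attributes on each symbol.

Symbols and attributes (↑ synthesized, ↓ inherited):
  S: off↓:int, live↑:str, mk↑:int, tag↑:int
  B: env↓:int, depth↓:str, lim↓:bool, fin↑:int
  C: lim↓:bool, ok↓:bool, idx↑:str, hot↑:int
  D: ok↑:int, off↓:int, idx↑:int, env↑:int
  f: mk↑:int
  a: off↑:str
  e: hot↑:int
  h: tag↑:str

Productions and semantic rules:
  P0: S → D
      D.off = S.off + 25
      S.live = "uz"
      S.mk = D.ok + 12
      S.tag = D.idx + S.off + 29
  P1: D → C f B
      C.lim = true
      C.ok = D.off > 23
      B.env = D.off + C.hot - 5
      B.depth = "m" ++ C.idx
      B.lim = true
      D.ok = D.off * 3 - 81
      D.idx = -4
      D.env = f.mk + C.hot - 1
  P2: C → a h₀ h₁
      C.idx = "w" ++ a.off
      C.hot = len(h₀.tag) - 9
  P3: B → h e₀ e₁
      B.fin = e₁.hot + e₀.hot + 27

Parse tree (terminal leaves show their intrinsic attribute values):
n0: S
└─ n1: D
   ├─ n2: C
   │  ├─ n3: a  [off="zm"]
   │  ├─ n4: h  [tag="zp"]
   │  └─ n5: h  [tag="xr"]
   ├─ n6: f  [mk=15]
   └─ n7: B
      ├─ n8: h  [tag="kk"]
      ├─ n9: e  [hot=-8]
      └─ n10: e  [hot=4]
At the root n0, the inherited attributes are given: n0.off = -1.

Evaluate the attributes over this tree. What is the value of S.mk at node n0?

1. n0.off = -1  [given at root]
2. n1.off = 24  [S.off + 25]
3. n2.lim = true  [true]
4. n2.ok = true  [D.off > 23]
5. n3.off = "zm"  [terminal]
6. n4.tag = "zp"  [terminal]
7. n5.tag = "xr"  [terminal]
8. n2.idx = "wzm"  ["w" ++ a.off]
9. n2.hot = -7  [len(h₀.tag) - 9]
10. n6.mk = 15  [terminal]
11. n7.env = 12  [D.off + C.hot - 5]
12. n7.depth = "mwzm"  ["m" ++ C.idx]
13. n7.lim = true  [true]
14. n8.tag = "kk"  [terminal]
15. n9.hot = -8  [terminal]
16. n10.hot = 4  [terminal]
17. n7.fin = 23  [e₁.hot + e₀.hot + 27]
18. n1.ok = -9  [D.off * 3 - 81]
19. n1.idx = -4  [-4]
20. n1.env = 7  [f.mk + C.hot - 1]
21. n0.live = "uz"  ["uz"]
22. n0.mk = 3  [D.ok + 12]
23. n0.tag = 24  [D.idx + S.off + 29]

3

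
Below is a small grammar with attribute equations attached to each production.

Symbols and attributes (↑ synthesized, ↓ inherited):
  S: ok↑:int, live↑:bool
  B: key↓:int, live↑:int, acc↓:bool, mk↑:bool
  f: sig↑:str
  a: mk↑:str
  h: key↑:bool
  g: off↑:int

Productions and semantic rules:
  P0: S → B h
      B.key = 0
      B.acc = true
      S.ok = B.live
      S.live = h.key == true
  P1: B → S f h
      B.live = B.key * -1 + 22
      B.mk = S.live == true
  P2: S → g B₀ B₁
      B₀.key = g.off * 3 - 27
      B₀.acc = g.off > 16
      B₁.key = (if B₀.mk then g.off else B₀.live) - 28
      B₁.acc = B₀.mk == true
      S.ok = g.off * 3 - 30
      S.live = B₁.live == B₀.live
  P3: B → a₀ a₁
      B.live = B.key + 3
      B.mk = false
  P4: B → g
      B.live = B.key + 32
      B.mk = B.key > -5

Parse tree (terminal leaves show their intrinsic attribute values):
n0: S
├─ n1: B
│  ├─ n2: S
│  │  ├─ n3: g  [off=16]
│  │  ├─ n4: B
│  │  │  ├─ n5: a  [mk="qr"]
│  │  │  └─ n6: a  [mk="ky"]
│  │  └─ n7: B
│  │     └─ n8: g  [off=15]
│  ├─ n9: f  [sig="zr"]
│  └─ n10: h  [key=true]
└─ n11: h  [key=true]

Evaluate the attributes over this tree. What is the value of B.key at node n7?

1. n1.key = 0  [0]
2. n1.acc = true  [true]
3. n3.off = 16  [terminal]
4. n4.key = 21  [g.off * 3 - 27]
5. n4.acc = false  [g.off > 16]
6. n5.mk = "qr"  [terminal]
7. n6.mk = "ky"  [terminal]
8. n4.live = 24  [B.key + 3]
9. n4.mk = false  [false]
10. n7.key = -4  [(if B₀.mk then g.off else B₀.live) - 28]
11. n7.acc = false  [B₀.mk == true]
12. n8.off = 15  [terminal]
13. n7.live = 28  [B.key + 32]
14. n7.mk = true  [B.key > -5]
15. n2.ok = 18  [g.off * 3 - 30]
16. n2.live = false  [B₁.live == B₀.live]
17. n9.sig = "zr"  [terminal]
18. n10.key = true  [terminal]
19. n1.live = 22  [B.key * -1 + 22]
20. n1.mk = false  [S.live == true]
21. n11.key = true  [terminal]
22. n0.ok = 22  [B.live]
23. n0.live = true  [h.key == true]

-4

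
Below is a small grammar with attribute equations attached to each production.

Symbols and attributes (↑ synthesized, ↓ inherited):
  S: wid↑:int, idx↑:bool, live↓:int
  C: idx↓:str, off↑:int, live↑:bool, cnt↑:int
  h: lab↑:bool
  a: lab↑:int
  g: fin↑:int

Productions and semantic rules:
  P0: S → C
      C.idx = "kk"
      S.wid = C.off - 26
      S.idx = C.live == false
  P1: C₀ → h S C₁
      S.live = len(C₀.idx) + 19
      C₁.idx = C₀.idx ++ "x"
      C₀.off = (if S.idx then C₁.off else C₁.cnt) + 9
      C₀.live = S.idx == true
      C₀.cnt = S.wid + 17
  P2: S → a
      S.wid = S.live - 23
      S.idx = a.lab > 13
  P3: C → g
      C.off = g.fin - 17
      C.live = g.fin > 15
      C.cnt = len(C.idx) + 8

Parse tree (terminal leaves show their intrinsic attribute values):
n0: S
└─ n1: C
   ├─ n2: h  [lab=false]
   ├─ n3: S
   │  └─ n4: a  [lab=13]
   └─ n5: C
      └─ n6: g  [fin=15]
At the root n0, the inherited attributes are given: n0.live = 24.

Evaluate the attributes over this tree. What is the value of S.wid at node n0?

1. n0.live = 24  [given at root]
2. n1.idx = "kk"  ["kk"]
3. n2.lab = false  [terminal]
4. n3.live = 21  [len(C₀.idx) + 19]
5. n4.lab = 13  [terminal]
6. n3.wid = -2  [S.live - 23]
7. n3.idx = false  [a.lab > 13]
8. n5.idx = "kkx"  [C₀.idx ++ "x"]
9. n6.fin = 15  [terminal]
10. n5.off = -2  [g.fin - 17]
11. n5.live = false  [g.fin > 15]
12. n5.cnt = 11  [len(C.idx) + 8]
13. n1.off = 20  [(if S.idx then C₁.off else C₁.cnt) + 9]
14. n1.live = false  [S.idx == true]
15. n1.cnt = 15  [S.wid + 17]
16. n0.wid = -6  [C.off - 26]
17. n0.idx = true  [C.live == false]

-6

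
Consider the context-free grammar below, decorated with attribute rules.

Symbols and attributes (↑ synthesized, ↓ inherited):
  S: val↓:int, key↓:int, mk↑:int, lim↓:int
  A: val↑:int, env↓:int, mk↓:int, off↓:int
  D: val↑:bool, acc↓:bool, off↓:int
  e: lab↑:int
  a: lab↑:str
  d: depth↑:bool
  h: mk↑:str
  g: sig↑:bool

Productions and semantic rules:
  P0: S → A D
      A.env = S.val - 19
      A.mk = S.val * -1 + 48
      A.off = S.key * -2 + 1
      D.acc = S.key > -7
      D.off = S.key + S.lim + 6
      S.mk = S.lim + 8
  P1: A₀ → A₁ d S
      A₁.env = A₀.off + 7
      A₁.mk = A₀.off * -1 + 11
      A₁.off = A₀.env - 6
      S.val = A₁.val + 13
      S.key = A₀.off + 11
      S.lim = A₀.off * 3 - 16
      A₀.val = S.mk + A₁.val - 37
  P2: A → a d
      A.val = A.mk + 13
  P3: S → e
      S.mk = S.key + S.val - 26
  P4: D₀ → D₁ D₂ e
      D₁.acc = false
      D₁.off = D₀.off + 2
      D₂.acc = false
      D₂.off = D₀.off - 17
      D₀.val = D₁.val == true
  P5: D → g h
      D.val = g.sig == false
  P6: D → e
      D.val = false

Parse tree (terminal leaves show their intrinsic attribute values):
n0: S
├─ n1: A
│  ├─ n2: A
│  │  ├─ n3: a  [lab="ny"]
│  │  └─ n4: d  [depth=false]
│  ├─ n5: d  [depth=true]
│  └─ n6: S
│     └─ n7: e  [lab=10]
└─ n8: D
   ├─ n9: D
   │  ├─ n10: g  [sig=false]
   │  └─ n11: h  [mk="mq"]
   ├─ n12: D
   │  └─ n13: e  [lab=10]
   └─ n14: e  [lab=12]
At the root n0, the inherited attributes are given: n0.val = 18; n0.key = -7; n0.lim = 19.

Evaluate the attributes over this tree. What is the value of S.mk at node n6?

1. n0.val = 18  [given at root]
2. n0.key = -7  [given at root]
3. n0.lim = 19  [given at root]
4. n1.env = -1  [S.val - 19]
5. n1.mk = 30  [S.val * -1 + 48]
6. n1.off = 15  [S.key * -2 + 1]
7. n2.env = 22  [A₀.off + 7]
8. n2.mk = -4  [A₀.off * -1 + 11]
9. n2.off = -7  [A₀.env - 6]
10. n3.lab = "ny"  [terminal]
11. n4.depth = false  [terminal]
12. n2.val = 9  [A.mk + 13]
13. n5.depth = true  [terminal]
14. n6.val = 22  [A₁.val + 13]
15. n6.key = 26  [A₀.off + 11]
16. n6.lim = 29  [A₀.off * 3 - 16]
17. n7.lab = 10  [terminal]
18. n6.mk = 22  [S.key + S.val - 26]
19. n1.val = -6  [S.mk + A₁.val - 37]
20. n8.acc = false  [S.key > -7]
21. n8.off = 18  [S.key + S.lim + 6]
22. n9.acc = false  [false]
23. n9.off = 20  [D₀.off + 2]
24. n10.sig = false  [terminal]
25. n11.mk = "mq"  [terminal]
26. n9.val = true  [g.sig == false]
27. n12.acc = false  [false]
28. n12.off = 1  [D₀.off - 17]
29. n13.lab = 10  [terminal]
30. n12.val = false  [false]
31. n14.lab = 12  [terminal]
32. n8.val = true  [D₁.val == true]
33. n0.mk = 27  [S.lim + 8]

22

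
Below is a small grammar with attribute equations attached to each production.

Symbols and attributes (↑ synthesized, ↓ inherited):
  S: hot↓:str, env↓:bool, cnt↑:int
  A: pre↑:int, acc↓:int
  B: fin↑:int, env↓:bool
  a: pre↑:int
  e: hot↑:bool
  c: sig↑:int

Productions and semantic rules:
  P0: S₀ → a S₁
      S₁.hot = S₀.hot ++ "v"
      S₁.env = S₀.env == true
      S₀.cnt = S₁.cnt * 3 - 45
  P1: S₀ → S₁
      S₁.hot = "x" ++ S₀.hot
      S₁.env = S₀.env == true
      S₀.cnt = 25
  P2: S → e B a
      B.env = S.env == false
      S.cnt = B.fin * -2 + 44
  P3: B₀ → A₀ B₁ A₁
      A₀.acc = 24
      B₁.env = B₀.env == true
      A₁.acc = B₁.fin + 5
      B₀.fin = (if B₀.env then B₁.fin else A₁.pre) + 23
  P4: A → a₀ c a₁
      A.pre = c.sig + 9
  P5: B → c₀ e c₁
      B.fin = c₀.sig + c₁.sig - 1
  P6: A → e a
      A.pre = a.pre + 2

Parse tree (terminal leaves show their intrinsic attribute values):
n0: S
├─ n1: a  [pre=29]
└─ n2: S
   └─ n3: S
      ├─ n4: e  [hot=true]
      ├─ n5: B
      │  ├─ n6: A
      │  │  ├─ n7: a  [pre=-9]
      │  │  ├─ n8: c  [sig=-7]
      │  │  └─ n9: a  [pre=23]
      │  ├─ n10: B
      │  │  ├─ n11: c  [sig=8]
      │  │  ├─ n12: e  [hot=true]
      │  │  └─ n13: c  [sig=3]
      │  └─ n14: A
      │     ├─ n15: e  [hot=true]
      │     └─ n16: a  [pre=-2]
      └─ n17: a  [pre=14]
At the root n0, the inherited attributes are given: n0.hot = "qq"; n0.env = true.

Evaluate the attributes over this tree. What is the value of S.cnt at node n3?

-2

1. n0.hot = "qq"  [given at root]
2. n0.env = true  [given at root]
3. n1.pre = 29  [terminal]
4. n2.hot = "qqv"  [S₀.hot ++ "v"]
5. n2.env = true  [S₀.env == true]
6. n3.hot = "xqqv"  ["x" ++ S₀.hot]
7. n3.env = true  [S₀.env == true]
8. n4.hot = true  [terminal]
9. n5.env = false  [S.env == false]
10. n6.acc = 24  [24]
11. n7.pre = -9  [terminal]
12. n8.sig = -7  [terminal]
13. n9.pre = 23  [terminal]
14. n6.pre = 2  [c.sig + 9]
15. n10.env = false  [B₀.env == true]
16. n11.sig = 8  [terminal]
17. n12.hot = true  [terminal]
18. n13.sig = 3  [terminal]
19. n10.fin = 10  [c₀.sig + c₁.sig - 1]
20. n14.acc = 15  [B₁.fin + 5]
21. n15.hot = true  [terminal]
22. n16.pre = -2  [terminal]
23. n14.pre = 0  [a.pre + 2]
24. n5.fin = 23  [(if B₀.env then B₁.fin else A₁.pre) + 23]
25. n17.pre = 14  [terminal]
26. n3.cnt = -2  [B.fin * -2 + 44]
27. n2.cnt = 25  [25]
28. n0.cnt = 30  [S₁.cnt * 3 - 45]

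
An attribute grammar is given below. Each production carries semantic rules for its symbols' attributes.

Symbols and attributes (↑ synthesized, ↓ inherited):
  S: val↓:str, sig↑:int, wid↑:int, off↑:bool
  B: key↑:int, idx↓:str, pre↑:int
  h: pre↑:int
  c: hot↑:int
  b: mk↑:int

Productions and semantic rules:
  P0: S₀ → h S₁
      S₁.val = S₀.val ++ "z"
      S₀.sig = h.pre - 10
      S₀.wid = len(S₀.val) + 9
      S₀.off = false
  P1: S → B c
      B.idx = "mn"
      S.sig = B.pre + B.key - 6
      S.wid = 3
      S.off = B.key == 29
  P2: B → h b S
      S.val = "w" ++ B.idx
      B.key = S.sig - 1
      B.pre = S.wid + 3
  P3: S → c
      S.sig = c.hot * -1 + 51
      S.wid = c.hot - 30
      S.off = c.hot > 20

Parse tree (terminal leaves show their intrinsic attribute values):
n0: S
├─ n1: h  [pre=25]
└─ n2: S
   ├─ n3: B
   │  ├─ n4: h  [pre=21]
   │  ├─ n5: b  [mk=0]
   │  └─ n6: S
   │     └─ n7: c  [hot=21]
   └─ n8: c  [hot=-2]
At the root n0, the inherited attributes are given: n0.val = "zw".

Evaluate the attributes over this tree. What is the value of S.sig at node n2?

1. n0.val = "zw"  [given at root]
2. n1.pre = 25  [terminal]
3. n2.val = "zwz"  [S₀.val ++ "z"]
4. n3.idx = "mn"  ["mn"]
5. n4.pre = 21  [terminal]
6. n5.mk = 0  [terminal]
7. n6.val = "wmn"  ["w" ++ B.idx]
8. n7.hot = 21  [terminal]
9. n6.sig = 30  [c.hot * -1 + 51]
10. n6.wid = -9  [c.hot - 30]
11. n6.off = true  [c.hot > 20]
12. n3.key = 29  [S.sig - 1]
13. n3.pre = -6  [S.wid + 3]
14. n8.hot = -2  [terminal]
15. n2.sig = 17  [B.pre + B.key - 6]
16. n2.wid = 3  [3]
17. n2.off = true  [B.key == 29]
18. n0.sig = 15  [h.pre - 10]
19. n0.wid = 11  [len(S₀.val) + 9]
20. n0.off = false  [false]

17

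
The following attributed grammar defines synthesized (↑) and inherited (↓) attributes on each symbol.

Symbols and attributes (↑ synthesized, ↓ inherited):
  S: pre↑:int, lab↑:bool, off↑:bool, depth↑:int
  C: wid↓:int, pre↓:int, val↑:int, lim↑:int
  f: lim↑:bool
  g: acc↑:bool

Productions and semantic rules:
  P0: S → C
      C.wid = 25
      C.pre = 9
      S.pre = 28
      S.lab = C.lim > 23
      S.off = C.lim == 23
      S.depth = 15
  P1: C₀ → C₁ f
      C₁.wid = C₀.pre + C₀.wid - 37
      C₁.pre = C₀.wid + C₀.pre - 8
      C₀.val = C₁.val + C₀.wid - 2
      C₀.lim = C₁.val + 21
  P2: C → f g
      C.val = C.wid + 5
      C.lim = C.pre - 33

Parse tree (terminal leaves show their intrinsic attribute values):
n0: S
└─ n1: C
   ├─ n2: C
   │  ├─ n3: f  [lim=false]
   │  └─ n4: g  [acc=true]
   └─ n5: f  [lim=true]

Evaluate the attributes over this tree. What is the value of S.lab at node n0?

1. n1.wid = 25  [25]
2. n1.pre = 9  [9]
3. n2.wid = -3  [C₀.pre + C₀.wid - 37]
4. n2.pre = 26  [C₀.wid + C₀.pre - 8]
5. n3.lim = false  [terminal]
6. n4.acc = true  [terminal]
7. n2.val = 2  [C.wid + 5]
8. n2.lim = -7  [C.pre - 33]
9. n5.lim = true  [terminal]
10. n1.val = 25  [C₁.val + C₀.wid - 2]
11. n1.lim = 23  [C₁.val + 21]
12. n0.pre = 28  [28]
13. n0.lab = false  [C.lim > 23]
14. n0.off = true  [C.lim == 23]
15. n0.depth = 15  [15]

false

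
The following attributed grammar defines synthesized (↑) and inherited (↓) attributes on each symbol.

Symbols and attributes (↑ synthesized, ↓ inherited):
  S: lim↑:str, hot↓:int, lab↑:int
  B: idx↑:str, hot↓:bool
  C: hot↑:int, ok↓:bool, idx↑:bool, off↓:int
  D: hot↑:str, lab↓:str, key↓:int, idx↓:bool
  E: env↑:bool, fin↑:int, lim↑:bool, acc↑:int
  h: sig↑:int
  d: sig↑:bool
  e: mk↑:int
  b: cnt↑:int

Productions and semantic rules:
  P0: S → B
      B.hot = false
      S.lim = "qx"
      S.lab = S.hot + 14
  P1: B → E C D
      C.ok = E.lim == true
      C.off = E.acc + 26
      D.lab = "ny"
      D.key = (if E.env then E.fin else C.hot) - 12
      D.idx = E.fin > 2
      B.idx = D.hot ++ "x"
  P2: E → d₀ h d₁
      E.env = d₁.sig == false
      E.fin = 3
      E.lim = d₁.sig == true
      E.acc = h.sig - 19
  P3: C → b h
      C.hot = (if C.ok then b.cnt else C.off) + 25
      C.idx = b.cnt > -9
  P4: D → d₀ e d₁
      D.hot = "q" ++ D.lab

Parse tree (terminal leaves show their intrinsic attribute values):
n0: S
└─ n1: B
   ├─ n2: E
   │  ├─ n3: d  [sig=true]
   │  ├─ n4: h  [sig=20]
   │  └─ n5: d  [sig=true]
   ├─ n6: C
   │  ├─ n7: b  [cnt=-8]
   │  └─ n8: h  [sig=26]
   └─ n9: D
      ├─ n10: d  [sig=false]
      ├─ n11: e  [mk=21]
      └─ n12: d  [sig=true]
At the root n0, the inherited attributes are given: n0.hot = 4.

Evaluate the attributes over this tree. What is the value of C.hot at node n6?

17

1. n0.hot = 4  [given at root]
2. n1.hot = false  [false]
3. n3.sig = true  [terminal]
4. n4.sig = 20  [terminal]
5. n5.sig = true  [terminal]
6. n2.env = false  [d₁.sig == false]
7. n2.fin = 3  [3]
8. n2.lim = true  [d₁.sig == true]
9. n2.acc = 1  [h.sig - 19]
10. n6.ok = true  [E.lim == true]
11. n6.off = 27  [E.acc + 26]
12. n7.cnt = -8  [terminal]
13. n8.sig = 26  [terminal]
14. n6.hot = 17  [(if C.ok then b.cnt else C.off) + 25]
15. n6.idx = true  [b.cnt > -9]
16. n9.lab = "ny"  ["ny"]
17. n9.key = 5  [(if E.env then E.fin else C.hot) - 12]
18. n9.idx = true  [E.fin > 2]
19. n10.sig = false  [terminal]
20. n11.mk = 21  [terminal]
21. n12.sig = true  [terminal]
22. n9.hot = "qny"  ["q" ++ D.lab]
23. n1.idx = "qnyx"  [D.hot ++ "x"]
24. n0.lim = "qx"  ["qx"]
25. n0.lab = 18  [S.hot + 14]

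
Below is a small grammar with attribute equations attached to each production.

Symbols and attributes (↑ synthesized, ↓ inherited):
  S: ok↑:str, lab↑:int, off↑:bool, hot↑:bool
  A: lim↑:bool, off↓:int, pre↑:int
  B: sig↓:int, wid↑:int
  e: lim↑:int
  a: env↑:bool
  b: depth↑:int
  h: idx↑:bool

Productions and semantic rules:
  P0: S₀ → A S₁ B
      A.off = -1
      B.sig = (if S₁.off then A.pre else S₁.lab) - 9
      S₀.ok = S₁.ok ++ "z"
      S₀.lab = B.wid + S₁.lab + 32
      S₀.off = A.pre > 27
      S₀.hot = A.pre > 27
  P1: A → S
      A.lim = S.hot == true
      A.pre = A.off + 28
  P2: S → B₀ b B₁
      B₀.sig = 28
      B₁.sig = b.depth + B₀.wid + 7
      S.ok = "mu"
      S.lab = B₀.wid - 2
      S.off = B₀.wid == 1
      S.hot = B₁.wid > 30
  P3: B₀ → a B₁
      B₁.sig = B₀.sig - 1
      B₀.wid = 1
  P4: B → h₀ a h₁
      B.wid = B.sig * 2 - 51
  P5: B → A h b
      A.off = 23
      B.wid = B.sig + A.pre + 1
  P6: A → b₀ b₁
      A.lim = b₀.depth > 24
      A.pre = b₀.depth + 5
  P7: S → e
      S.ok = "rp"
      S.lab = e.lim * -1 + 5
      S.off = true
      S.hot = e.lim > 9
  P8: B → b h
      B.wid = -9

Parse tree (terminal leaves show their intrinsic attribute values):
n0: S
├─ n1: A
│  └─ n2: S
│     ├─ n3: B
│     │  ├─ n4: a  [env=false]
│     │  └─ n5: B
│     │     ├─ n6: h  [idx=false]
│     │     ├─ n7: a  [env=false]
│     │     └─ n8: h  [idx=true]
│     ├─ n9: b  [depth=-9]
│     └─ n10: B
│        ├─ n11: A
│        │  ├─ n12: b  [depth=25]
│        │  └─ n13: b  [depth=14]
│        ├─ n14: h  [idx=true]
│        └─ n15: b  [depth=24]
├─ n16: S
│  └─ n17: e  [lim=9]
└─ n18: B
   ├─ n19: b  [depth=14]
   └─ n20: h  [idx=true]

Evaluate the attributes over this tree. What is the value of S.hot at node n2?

1. n1.off = -1  [-1]
2. n3.sig = 28  [28]
3. n4.env = false  [terminal]
4. n5.sig = 27  [B₀.sig - 1]
5. n6.idx = false  [terminal]
6. n7.env = false  [terminal]
7. n8.idx = true  [terminal]
8. n5.wid = 3  [B.sig * 2 - 51]
9. n3.wid = 1  [1]
10. n9.depth = -9  [terminal]
11. n10.sig = -1  [b.depth + B₀.wid + 7]
12. n11.off = 23  [23]
13. n12.depth = 25  [terminal]
14. n13.depth = 14  [terminal]
15. n11.lim = true  [b₀.depth > 24]
16. n11.pre = 30  [b₀.depth + 5]
17. n14.idx = true  [terminal]
18. n15.depth = 24  [terminal]
19. n10.wid = 30  [B.sig + A.pre + 1]
20. n2.ok = "mu"  ["mu"]
21. n2.lab = -1  [B₀.wid - 2]
22. n2.off = true  [B₀.wid == 1]
23. n2.hot = false  [B₁.wid > 30]
24. n1.lim = false  [S.hot == true]
25. n1.pre = 27  [A.off + 28]
26. n17.lim = 9  [terminal]
27. n16.ok = "rp"  ["rp"]
28. n16.lab = -4  [e.lim * -1 + 5]
29. n16.off = true  [true]
30. n16.hot = false  [e.lim > 9]
31. n18.sig = 18  [(if S₁.off then A.pre else S₁.lab) - 9]
32. n19.depth = 14  [terminal]
33. n20.idx = true  [terminal]
34. n18.wid = -9  [-9]
35. n0.ok = "rpz"  [S₁.ok ++ "z"]
36. n0.lab = 19  [B.wid + S₁.lab + 32]
37. n0.off = false  [A.pre > 27]
38. n0.hot = false  [A.pre > 27]

false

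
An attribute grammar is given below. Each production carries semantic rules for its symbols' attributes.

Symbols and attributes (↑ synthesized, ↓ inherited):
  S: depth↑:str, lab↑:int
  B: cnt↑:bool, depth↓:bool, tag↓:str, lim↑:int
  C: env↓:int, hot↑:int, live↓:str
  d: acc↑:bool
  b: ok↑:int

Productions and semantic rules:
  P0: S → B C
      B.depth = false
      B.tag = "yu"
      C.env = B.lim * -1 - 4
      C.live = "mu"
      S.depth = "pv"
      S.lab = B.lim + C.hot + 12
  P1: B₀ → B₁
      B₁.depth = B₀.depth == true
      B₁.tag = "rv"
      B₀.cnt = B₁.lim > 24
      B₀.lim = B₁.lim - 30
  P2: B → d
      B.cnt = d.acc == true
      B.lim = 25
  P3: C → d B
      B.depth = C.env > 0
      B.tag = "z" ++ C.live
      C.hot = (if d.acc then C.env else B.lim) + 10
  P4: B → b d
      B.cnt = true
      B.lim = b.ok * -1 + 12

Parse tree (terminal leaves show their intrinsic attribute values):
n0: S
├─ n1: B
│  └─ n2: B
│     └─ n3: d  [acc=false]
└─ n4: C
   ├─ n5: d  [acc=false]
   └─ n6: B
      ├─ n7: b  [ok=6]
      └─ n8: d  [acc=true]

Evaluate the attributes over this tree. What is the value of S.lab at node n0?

1. n1.depth = false  [false]
2. n1.tag = "yu"  ["yu"]
3. n2.depth = false  [B₀.depth == true]
4. n2.tag = "rv"  ["rv"]
5. n3.acc = false  [terminal]
6. n2.cnt = false  [d.acc == true]
7. n2.lim = 25  [25]
8. n1.cnt = true  [B₁.lim > 24]
9. n1.lim = -5  [B₁.lim - 30]
10. n4.env = 1  [B.lim * -1 - 4]
11. n4.live = "mu"  ["mu"]
12. n5.acc = false  [terminal]
13. n6.depth = true  [C.env > 0]
14. n6.tag = "zmu"  ["z" ++ C.live]
15. n7.ok = 6  [terminal]
16. n8.acc = true  [terminal]
17. n6.cnt = true  [true]
18. n6.lim = 6  [b.ok * -1 + 12]
19. n4.hot = 16  [(if d.acc then C.env else B.lim) + 10]
20. n0.depth = "pv"  ["pv"]
21. n0.lab = 23  [B.lim + C.hot + 12]

23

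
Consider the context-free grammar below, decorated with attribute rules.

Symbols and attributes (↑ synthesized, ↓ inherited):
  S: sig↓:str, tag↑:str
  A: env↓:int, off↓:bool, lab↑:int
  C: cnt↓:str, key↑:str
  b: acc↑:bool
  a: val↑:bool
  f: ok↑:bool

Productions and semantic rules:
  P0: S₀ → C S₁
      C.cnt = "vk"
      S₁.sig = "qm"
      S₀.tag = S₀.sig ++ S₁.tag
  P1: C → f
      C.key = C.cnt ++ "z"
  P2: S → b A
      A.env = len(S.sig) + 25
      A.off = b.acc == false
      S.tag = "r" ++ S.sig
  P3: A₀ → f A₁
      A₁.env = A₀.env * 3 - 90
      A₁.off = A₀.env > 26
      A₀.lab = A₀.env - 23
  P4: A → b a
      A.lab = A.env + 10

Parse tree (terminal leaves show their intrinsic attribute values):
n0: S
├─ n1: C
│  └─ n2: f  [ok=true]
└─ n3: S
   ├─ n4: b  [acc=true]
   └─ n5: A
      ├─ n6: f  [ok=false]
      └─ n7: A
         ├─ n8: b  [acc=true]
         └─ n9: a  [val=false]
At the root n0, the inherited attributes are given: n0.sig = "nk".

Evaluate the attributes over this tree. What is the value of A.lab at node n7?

1. n0.sig = "nk"  [given at root]
2. n1.cnt = "vk"  ["vk"]
3. n2.ok = true  [terminal]
4. n1.key = "vkz"  [C.cnt ++ "z"]
5. n3.sig = "qm"  ["qm"]
6. n4.acc = true  [terminal]
7. n5.env = 27  [len(S.sig) + 25]
8. n5.off = false  [b.acc == false]
9. n6.ok = false  [terminal]
10. n7.env = -9  [A₀.env * 3 - 90]
11. n7.off = true  [A₀.env > 26]
12. n8.acc = true  [terminal]
13. n9.val = false  [terminal]
14. n7.lab = 1  [A.env + 10]
15. n5.lab = 4  [A₀.env - 23]
16. n3.tag = "rqm"  ["r" ++ S.sig]
17. n0.tag = "nkrqm"  [S₀.sig ++ S₁.tag]

1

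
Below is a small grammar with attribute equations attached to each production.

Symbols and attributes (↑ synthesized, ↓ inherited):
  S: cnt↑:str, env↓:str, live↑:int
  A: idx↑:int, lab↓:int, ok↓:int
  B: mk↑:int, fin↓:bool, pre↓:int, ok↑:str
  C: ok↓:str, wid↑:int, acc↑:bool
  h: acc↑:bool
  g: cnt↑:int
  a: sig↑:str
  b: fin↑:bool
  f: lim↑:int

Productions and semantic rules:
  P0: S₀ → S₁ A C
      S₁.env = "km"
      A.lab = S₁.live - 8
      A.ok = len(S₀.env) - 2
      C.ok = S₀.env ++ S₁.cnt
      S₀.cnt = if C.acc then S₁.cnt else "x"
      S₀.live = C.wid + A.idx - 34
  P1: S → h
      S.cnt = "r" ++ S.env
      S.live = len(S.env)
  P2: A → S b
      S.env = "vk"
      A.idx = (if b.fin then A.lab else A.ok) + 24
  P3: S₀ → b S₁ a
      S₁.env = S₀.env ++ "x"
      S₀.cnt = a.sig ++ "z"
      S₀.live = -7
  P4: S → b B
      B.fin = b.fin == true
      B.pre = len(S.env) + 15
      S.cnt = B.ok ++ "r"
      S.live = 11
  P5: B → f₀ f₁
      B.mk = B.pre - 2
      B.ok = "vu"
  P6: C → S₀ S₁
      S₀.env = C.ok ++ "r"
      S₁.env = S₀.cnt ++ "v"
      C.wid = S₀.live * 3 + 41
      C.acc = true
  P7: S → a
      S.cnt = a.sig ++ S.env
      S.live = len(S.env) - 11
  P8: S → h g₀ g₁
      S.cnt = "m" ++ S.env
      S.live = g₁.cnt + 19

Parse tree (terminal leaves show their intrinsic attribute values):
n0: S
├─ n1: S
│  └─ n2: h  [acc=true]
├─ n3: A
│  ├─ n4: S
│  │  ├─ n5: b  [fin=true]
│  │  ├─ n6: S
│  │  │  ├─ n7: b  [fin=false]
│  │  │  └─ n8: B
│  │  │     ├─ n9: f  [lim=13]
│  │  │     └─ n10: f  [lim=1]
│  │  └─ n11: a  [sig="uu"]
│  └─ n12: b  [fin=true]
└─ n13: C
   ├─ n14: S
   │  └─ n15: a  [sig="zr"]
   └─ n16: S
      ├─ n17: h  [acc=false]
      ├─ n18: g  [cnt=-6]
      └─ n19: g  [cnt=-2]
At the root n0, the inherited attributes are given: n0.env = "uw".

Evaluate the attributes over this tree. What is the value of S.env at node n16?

1. n0.env = "uw"  [given at root]
2. n1.env = "km"  ["km"]
3. n2.acc = true  [terminal]
4. n1.cnt = "rkm"  ["r" ++ S.env]
5. n1.live = 2  [len(S.env)]
6. n3.lab = -6  [S₁.live - 8]
7. n3.ok = 0  [len(S₀.env) - 2]
8. n4.env = "vk"  ["vk"]
9. n5.fin = true  [terminal]
10. n6.env = "vkx"  [S₀.env ++ "x"]
11. n7.fin = false  [terminal]
12. n8.fin = false  [b.fin == true]
13. n8.pre = 18  [len(S.env) + 15]
14. n9.lim = 13  [terminal]
15. n10.lim = 1  [terminal]
16. n8.mk = 16  [B.pre - 2]
17. n8.ok = "vu"  ["vu"]
18. n6.cnt = "vur"  [B.ok ++ "r"]
19. n6.live = 11  [11]
20. n11.sig = "uu"  [terminal]
21. n4.cnt = "uuz"  [a.sig ++ "z"]
22. n4.live = -7  [-7]
23. n12.fin = true  [terminal]
24. n3.idx = 18  [(if b.fin then A.lab else A.ok) + 24]
25. n13.ok = "uwrkm"  [S₀.env ++ S₁.cnt]
26. n14.env = "uwrkmr"  [C.ok ++ "r"]
27. n15.sig = "zr"  [terminal]
28. n14.cnt = "zruwrkmr"  [a.sig ++ S.env]
29. n14.live = -5  [len(S.env) - 11]
30. n16.env = "zruwrkmrv"  [S₀.cnt ++ "v"]
31. n17.acc = false  [terminal]
32. n18.cnt = -6  [terminal]
33. n19.cnt = -2  [terminal]
34. n16.cnt = "mzruwrkmrv"  ["m" ++ S.env]
35. n16.live = 17  [g₁.cnt + 19]
36. n13.wid = 26  [S₀.live * 3 + 41]
37. n13.acc = true  [true]
38. n0.cnt = "rkm"  [if C.acc then S₁.cnt else "x"]
39. n0.live = 10  [C.wid + A.idx - 34]

"zruwrkmrv"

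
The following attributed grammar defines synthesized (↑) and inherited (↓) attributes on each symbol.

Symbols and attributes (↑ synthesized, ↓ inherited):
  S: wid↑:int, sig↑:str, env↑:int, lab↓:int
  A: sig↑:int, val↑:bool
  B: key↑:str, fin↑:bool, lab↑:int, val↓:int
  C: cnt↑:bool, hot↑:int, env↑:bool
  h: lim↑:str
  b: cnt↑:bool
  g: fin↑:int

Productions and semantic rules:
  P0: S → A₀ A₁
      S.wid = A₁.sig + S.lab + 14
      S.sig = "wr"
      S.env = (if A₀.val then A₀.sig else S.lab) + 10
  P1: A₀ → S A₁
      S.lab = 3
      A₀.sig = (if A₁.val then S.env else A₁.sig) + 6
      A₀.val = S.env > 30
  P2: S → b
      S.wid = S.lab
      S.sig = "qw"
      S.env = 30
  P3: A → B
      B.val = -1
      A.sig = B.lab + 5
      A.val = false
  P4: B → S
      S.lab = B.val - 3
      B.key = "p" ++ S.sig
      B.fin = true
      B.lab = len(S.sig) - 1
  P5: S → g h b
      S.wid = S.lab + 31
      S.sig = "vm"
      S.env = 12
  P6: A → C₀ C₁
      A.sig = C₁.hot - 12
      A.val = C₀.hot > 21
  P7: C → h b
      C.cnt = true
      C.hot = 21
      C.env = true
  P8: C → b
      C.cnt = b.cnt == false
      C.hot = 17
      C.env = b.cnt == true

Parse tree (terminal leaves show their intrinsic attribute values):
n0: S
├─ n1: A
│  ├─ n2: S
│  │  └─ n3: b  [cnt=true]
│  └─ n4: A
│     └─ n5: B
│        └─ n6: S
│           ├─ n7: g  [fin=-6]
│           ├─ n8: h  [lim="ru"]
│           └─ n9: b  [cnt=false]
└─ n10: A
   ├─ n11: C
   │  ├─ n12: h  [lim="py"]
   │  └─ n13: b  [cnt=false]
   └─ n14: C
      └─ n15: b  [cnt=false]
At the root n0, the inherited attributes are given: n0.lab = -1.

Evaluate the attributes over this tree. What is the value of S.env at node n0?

1. n0.lab = -1  [given at root]
2. n2.lab = 3  [3]
3. n3.cnt = true  [terminal]
4. n2.wid = 3  [S.lab]
5. n2.sig = "qw"  ["qw"]
6. n2.env = 30  [30]
7. n5.val = -1  [-1]
8. n6.lab = -4  [B.val - 3]
9. n7.fin = -6  [terminal]
10. n8.lim = "ru"  [terminal]
11. n9.cnt = false  [terminal]
12. n6.wid = 27  [S.lab + 31]
13. n6.sig = "vm"  ["vm"]
14. n6.env = 12  [12]
15. n5.key = "pvm"  ["p" ++ S.sig]
16. n5.fin = true  [true]
17. n5.lab = 1  [len(S.sig) - 1]
18. n4.sig = 6  [B.lab + 5]
19. n4.val = false  [false]
20. n1.sig = 12  [(if A₁.val then S.env else A₁.sig) + 6]
21. n1.val = false  [S.env > 30]
22. n12.lim = "py"  [terminal]
23. n13.cnt = false  [terminal]
24. n11.cnt = true  [true]
25. n11.hot = 21  [21]
26. n11.env = true  [true]
27. n15.cnt = false  [terminal]
28. n14.cnt = true  [b.cnt == false]
29. n14.hot = 17  [17]
30. n14.env = false  [b.cnt == true]
31. n10.sig = 5  [C₁.hot - 12]
32. n10.val = false  [C₀.hot > 21]
33. n0.wid = 18  [A₁.sig + S.lab + 14]
34. n0.sig = "wr"  ["wr"]
35. n0.env = 9  [(if A₀.val then A₀.sig else S.lab) + 10]

9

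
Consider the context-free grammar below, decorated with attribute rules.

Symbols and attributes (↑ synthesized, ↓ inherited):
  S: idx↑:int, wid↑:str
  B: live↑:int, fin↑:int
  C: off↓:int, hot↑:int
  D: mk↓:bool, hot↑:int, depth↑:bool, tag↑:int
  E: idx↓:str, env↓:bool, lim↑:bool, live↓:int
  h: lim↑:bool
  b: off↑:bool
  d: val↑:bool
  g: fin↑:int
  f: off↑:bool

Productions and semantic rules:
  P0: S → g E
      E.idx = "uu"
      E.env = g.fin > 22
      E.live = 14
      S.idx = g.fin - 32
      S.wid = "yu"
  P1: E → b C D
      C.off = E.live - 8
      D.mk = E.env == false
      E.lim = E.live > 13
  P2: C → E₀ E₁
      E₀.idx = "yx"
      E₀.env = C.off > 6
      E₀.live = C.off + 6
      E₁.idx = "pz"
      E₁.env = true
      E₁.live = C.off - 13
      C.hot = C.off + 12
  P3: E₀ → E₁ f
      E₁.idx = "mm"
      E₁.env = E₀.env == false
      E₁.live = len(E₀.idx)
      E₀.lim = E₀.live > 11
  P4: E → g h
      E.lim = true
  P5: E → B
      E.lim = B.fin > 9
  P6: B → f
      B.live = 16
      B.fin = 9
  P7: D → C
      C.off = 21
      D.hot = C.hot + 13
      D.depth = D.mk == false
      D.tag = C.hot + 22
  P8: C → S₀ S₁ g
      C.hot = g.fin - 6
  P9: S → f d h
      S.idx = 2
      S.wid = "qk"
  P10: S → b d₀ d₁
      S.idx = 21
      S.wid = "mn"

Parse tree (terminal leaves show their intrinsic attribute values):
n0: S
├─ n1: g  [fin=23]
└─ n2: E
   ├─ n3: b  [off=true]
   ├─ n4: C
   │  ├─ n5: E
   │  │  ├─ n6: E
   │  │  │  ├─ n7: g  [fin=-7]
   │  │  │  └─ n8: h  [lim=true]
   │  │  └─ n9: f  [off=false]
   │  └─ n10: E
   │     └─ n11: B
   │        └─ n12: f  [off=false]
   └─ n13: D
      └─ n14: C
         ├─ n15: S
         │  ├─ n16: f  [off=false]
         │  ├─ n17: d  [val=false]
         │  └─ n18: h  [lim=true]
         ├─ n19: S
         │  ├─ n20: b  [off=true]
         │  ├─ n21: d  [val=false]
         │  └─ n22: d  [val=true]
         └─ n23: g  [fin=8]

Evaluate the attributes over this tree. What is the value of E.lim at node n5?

1. n1.fin = 23  [terminal]
2. n2.idx = "uu"  ["uu"]
3. n2.env = true  [g.fin > 22]
4. n2.live = 14  [14]
5. n3.off = true  [terminal]
6. n4.off = 6  [E.live - 8]
7. n5.idx = "yx"  ["yx"]
8. n5.env = false  [C.off > 6]
9. n5.live = 12  [C.off + 6]
10. n6.idx = "mm"  ["mm"]
11. n6.env = true  [E₀.env == false]
12. n6.live = 2  [len(E₀.idx)]
13. n7.fin = -7  [terminal]
14. n8.lim = true  [terminal]
15. n6.lim = true  [true]
16. n9.off = false  [terminal]
17. n5.lim = true  [E₀.live > 11]
18. n10.idx = "pz"  ["pz"]
19. n10.env = true  [true]
20. n10.live = -7  [C.off - 13]
21. n12.off = false  [terminal]
22. n11.live = 16  [16]
23. n11.fin = 9  [9]
24. n10.lim = false  [B.fin > 9]
25. n4.hot = 18  [C.off + 12]
26. n13.mk = false  [E.env == false]
27. n14.off = 21  [21]
28. n16.off = false  [terminal]
29. n17.val = false  [terminal]
30. n18.lim = true  [terminal]
31. n15.idx = 2  [2]
32. n15.wid = "qk"  ["qk"]
33. n20.off = true  [terminal]
34. n21.val = false  [terminal]
35. n22.val = true  [terminal]
36. n19.idx = 21  [21]
37. n19.wid = "mn"  ["mn"]
38. n23.fin = 8  [terminal]
39. n14.hot = 2  [g.fin - 6]
40. n13.hot = 15  [C.hot + 13]
41. n13.depth = true  [D.mk == false]
42. n13.tag = 24  [C.hot + 22]
43. n2.lim = true  [E.live > 13]
44. n0.idx = -9  [g.fin - 32]
45. n0.wid = "yu"  ["yu"]

true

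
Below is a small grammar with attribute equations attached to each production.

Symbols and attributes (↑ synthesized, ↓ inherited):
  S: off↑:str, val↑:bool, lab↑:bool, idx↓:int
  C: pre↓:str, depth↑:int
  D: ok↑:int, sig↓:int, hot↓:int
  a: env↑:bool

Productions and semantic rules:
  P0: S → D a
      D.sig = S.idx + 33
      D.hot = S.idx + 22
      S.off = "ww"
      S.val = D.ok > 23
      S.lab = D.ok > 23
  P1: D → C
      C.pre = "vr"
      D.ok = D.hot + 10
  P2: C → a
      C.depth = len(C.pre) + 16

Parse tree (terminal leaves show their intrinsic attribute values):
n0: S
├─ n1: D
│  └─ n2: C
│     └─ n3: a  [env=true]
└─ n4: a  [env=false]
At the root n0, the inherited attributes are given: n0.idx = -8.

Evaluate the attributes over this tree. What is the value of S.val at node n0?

true

1. n0.idx = -8  [given at root]
2. n1.sig = 25  [S.idx + 33]
3. n1.hot = 14  [S.idx + 22]
4. n2.pre = "vr"  ["vr"]
5. n3.env = true  [terminal]
6. n2.depth = 18  [len(C.pre) + 16]
7. n1.ok = 24  [D.hot + 10]
8. n4.env = false  [terminal]
9. n0.off = "ww"  ["ww"]
10. n0.val = true  [D.ok > 23]
11. n0.lab = true  [D.ok > 23]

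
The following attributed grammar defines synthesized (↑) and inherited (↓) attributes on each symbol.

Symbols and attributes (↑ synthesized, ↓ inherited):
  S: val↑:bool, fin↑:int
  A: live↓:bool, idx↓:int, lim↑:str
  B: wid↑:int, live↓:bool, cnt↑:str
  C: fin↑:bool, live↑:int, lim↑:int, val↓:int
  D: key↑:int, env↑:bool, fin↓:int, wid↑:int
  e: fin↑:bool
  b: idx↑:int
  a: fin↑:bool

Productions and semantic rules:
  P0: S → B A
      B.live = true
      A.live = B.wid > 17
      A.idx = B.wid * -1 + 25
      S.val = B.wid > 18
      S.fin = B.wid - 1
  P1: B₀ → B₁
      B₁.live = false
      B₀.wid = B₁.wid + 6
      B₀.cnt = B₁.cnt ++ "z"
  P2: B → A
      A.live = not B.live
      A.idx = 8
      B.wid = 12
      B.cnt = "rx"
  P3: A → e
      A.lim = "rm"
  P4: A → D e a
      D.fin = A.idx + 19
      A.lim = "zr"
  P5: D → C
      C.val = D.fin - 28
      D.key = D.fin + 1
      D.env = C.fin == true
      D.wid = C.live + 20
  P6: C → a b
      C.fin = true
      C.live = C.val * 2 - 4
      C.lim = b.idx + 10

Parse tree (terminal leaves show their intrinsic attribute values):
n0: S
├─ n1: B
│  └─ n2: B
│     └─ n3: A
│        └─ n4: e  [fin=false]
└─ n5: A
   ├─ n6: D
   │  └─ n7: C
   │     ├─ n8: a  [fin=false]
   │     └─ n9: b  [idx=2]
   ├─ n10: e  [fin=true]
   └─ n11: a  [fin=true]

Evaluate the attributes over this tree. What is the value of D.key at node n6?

1. n1.live = true  [true]
2. n2.live = false  [false]
3. n3.live = true  [not B.live]
4. n3.idx = 8  [8]
5. n4.fin = false  [terminal]
6. n3.lim = "rm"  ["rm"]
7. n2.wid = 12  [12]
8. n2.cnt = "rx"  ["rx"]
9. n1.wid = 18  [B₁.wid + 6]
10. n1.cnt = "rxz"  [B₁.cnt ++ "z"]
11. n5.live = true  [B.wid > 17]
12. n5.idx = 7  [B.wid * -1 + 25]
13. n6.fin = 26  [A.idx + 19]
14. n7.val = -2  [D.fin - 28]
15. n8.fin = false  [terminal]
16. n9.idx = 2  [terminal]
17. n7.fin = true  [true]
18. n7.live = -8  [C.val * 2 - 4]
19. n7.lim = 12  [b.idx + 10]
20. n6.key = 27  [D.fin + 1]
21. n6.env = true  [C.fin == true]
22. n6.wid = 12  [C.live + 20]
23. n10.fin = true  [terminal]
24. n11.fin = true  [terminal]
25. n5.lim = "zr"  ["zr"]
26. n0.val = false  [B.wid > 18]
27. n0.fin = 17  [B.wid - 1]

27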